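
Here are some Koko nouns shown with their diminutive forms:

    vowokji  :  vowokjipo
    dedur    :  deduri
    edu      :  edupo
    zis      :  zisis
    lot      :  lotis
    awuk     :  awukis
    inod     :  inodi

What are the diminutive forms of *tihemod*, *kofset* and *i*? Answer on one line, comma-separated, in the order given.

tihemodi, kofsetis, ipo

The alternation tracks the final sound of the stem — -is when the stem ends in a voiceless consonant (*zis*, *lot*, *awuk*); -i when the stem ends in a voiced consonant (*dedur*, *inod*); -po when the stem ends in a vowel (*vowokji*, *edu*).
*tihemod* — final sound /d/ (a voiced consonant) → -i → *tihemodi*.
*kofset*: final sound = /t/, a voiceless consonant → -is → *kofsetis*.
*i*: final sound = /i/, a vowel → -po → *ipo*.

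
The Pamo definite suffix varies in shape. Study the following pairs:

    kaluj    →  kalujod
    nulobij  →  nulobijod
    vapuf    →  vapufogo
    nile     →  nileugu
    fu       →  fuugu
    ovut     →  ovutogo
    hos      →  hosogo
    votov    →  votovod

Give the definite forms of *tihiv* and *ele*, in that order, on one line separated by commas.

tihivod, eleugu

The pattern is voicing of the final sound: -ogo when the stem ends in a voiceless consonant (*vapuf*, *ovut*, *hos*); -od when the stem ends in a voiced consonant (*kaluj*, *nulobij*, *votov*); -ugu when the stem ends in a vowel (*nile*, *fu*).
The final sound of *tihiv* is /v/, which is a voiced consonant, so the suffix is -od, giving *tihivod*.
The final sound of *ele* is /e/, which is a vowel, so the suffix is -ugu, giving *eleugu*.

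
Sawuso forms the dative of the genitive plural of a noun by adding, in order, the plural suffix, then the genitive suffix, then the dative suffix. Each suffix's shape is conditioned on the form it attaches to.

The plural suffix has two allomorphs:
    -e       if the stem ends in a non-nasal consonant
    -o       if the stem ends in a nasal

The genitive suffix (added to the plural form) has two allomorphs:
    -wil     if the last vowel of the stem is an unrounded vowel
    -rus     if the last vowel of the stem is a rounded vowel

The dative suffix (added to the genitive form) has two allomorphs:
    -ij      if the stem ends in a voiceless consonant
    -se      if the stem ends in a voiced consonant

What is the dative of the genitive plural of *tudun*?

tudunorusij

*tudun*: final consonant = /n/, a nasal → -o → *tuduno*.
The plural form *tuduno* — last vowel /o/ (a rounded vowel) → -rus → *tudunorus*.
The genitive form *tudunorus*: final consonant = /s/, voiceless → -ij → *tudunorusij*.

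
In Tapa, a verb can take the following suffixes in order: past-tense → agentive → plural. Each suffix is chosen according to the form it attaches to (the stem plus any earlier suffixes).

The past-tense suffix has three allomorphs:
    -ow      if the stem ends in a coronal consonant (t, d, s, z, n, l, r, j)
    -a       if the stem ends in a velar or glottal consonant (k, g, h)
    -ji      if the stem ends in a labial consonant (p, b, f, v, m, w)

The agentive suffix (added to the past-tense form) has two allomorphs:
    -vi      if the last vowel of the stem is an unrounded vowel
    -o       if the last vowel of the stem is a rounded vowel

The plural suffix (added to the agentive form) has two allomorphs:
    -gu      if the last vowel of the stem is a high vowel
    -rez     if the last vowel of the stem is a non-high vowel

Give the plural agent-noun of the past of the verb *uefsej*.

uefsejoworez

*uefsej* — final consonant /j/ (coronal) → -ow → *uefsejow*.
The last vowel of the past-tense form *uefsejow* is /o/, which is a rounded vowel, so the agentive suffix is -o, giving *uefsejowo*.
The agentive form *uefsejowo* — last vowel /o/ (a non-high vowel) → -rez → *uefsejoworez*.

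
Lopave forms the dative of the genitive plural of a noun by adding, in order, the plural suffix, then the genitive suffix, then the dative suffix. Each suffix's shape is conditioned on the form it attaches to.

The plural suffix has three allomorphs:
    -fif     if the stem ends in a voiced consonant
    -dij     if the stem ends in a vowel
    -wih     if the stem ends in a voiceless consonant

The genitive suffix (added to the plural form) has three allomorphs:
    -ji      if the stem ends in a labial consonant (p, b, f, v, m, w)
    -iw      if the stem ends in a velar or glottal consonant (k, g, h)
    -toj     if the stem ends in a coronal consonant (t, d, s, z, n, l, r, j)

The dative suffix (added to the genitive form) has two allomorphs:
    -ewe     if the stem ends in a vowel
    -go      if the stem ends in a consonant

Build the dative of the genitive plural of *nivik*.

The final sound of *nivik* is /k/, which is a voiceless consonant, so the plural suffix is -wih, giving *nivikwih*.
The plural form *nivikwih* — final consonant /h/ (velar/glottal) → -iw → *nivikwihiw*.
The genitive form *nivikwihiw*: final sound = /w/, a consonant → -go → *nivikwihiwgo*.

nivikwihiwgo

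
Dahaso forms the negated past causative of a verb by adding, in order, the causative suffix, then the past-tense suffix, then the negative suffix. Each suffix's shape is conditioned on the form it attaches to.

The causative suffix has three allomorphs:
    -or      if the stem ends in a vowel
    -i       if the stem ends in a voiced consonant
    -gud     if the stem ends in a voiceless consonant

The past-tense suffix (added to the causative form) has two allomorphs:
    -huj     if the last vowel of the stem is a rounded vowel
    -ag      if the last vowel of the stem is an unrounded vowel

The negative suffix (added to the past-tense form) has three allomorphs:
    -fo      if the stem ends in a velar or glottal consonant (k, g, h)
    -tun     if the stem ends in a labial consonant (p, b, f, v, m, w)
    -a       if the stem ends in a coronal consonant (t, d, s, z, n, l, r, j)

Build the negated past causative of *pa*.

The final sound of *pa* is /a/, which is a vowel, so the causative suffix is -or, giving *paor*.
The causative form *paor* — last vowel /o/ (a rounded vowel) → -huj → *paorhuj*.
Since the final consonant of the past-tense form *paorhuj* is /j/ (coronal), it takes -a, giving *paorhuja*.

paorhuja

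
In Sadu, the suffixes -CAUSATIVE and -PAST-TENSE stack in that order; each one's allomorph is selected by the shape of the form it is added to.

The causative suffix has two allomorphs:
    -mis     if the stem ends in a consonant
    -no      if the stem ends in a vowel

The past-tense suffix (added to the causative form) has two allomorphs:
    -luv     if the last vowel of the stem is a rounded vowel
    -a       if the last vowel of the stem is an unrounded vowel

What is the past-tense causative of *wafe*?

Since the final sound of *wafe* is /e/ (a vowel), it takes -no, giving *wafeno*.
The last vowel of the causative form *wafeno* is /o/, which is a rounded vowel, so the past-tense suffix is -luv, giving *wafenoluv*.

wafenoluv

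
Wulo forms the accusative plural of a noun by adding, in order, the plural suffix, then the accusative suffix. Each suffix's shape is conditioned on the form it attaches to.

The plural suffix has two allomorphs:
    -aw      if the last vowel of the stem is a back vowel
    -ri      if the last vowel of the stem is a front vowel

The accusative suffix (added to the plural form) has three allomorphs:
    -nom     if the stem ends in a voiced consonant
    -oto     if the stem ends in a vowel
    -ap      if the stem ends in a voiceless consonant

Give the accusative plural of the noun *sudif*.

sudifrioto

*sudif* — last vowel /i/ (a front vowel) → -ri → *sudifri*.
The plural form *sudifri*: final sound = /i/, a vowel → -oto → *sudifrioto*.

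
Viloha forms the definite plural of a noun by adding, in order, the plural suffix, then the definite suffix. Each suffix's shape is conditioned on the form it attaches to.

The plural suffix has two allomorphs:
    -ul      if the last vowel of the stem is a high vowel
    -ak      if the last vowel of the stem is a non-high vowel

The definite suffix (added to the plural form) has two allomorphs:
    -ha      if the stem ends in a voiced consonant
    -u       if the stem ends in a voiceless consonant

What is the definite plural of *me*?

*me* — last vowel /e/ (a non-high vowel) → -ak → *meak*.
The plural form *meak*: final consonant = /k/, voiceless → -u → *meaku*.

meaku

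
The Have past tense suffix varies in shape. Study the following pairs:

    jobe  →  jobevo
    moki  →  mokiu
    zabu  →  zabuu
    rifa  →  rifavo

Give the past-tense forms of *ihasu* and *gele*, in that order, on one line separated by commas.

ihasuu, gelevo

Looking at the last vowel of each stem: -u when the last vowel of the stem is a high vowel (*moki*, *zabu*); -vo when the last vowel of the stem is a non-high vowel (*jobe*, *rifa*).
*ihasu* — last vowel /u/ (a high vowel) → -u → *ihasuu*.
Since the last vowel of *gele* is /e/ (a non-high vowel), it takes -vo, giving *gelevo*.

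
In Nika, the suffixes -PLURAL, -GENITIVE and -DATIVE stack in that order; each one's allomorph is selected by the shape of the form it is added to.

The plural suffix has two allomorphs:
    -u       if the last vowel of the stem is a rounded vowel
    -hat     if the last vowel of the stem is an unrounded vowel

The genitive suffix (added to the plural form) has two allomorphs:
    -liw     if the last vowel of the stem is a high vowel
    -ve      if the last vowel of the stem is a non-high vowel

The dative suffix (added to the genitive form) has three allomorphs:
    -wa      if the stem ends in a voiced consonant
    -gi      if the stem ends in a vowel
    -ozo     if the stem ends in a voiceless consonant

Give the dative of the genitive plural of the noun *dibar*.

Since the last vowel of *dibar* is /a/ (an unrounded vowel), it takes -hat, giving *dibarhat*.
The last vowel of the plural form *dibarhat* is /a/, which is a non-high vowel, so the genitive suffix is -ve, giving *dibarhatve*.
The genitive form *dibarhatve*: final sound = /e/, a vowel → -gi → *dibarhatvegi*.

dibarhatvegi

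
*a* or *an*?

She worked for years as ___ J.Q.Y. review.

a

The indefinite article is chosen by the initial *sound* of the following word, not its spelling.
The initialism *J.Q.Y.* is read letter by letter; the first letter, J, is pronounced /dʒeɪ/, which begins with a consonant sound.
So the article is *a*: She worked for years as a J.Q.Y. review.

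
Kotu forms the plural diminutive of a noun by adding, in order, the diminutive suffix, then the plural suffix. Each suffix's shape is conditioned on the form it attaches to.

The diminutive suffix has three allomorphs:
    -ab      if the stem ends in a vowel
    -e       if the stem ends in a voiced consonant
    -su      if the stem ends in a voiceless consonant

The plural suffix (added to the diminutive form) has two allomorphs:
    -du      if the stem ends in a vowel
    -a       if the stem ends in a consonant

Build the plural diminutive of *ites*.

itessudu

The final sound of *ites* is /s/, which is a voiceless consonant, so the diminutive suffix is -su, giving *itessu*.
The diminutive form *itessu*: final sound = /u/, a vowel → -du → *itessudu*.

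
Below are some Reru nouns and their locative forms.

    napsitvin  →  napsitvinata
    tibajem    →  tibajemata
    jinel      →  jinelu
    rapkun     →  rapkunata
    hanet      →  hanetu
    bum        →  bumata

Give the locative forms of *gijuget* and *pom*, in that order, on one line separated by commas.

gijugetu, pomata

The suffix is conditioned by the final consonant: -ata when the stem ends in a nasal (*napsitvin*, *tibajem*, *rapkun*, *bum*); -u when the stem ends in a non-nasal consonant (*jinel*, *hanet*).
The final consonant of *gijuget* is /t/, which is non-nasal, so the suffix is -u, giving *gijugetu*.
The final consonant of *pom* is /m/, which is a nasal, so the suffix is -ata, giving *pomata*.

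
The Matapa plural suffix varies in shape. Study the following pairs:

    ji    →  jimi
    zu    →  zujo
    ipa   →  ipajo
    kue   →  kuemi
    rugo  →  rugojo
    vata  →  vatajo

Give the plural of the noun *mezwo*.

The suffix is conditioned by the last vowel: -mi when the last vowel of the stem is a front vowel (*ji*, *kue*); -jo when the last vowel of the stem is a back vowel (*zu*, *ipa*, *rugo*, *vata*).
*mezwo* — last vowel /o/ (a back vowel) → -jo → *mezwojo*.

mezwojo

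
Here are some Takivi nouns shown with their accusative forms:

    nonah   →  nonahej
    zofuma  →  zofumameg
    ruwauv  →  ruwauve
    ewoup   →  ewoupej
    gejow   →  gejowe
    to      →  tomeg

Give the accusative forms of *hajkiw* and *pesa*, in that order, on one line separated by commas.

The pattern is voicing of the final sound: -ej when the stem ends in a voiceless consonant (*nonah*, *ewoup*); -e when the stem ends in a voiced consonant (*ruwauv*, *gejow*); -meg when the stem ends in a vowel (*zofuma*, *to*).
Since the final sound of *hajkiw* is /w/ (a voiced consonant), it takes -e, giving *hajkiwe*.
*pesa*: final sound = /a/, a vowel → -meg → *pesameg*.

hajkiwe, pesameg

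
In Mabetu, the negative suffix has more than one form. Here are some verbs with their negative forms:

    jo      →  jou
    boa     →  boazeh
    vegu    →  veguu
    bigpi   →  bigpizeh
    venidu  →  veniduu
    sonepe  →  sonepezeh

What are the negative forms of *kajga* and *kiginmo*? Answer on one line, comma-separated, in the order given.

kajgazeh, kiginmou

The alternation tracks the last vowel of the stem — -u when the last vowel of the stem is a rounded vowel (*jo*, *vegu*, *venidu*); -zeh when the last vowel of the stem is an unrounded vowel (*boa*, *bigpi*, *sonepe*).
*kajga*: last vowel = /a/, an unrounded vowel → -zeh → *kajgazeh*.
The last vowel of *kiginmo* is /o/, which is a rounded vowel, so the suffix is -u, giving *kiginmou*.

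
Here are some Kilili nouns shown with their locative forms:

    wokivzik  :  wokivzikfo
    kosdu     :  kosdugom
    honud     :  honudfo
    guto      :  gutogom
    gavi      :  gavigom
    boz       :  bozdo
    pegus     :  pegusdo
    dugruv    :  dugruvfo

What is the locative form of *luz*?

luzdo

The suffix is conditioned by the final sound: -do when the stem ends in a sibilant (*boz*, *pegus*); -fo when the stem ends in a non-sibilant consonant (*wokivzik*, *honud*, *dugruv*); -gom when the stem ends in a vowel (*kosdu*, *guto*, *gavi*).
Since the final sound of *luz* is /z/ (a sibilant), it takes -do, giving *luzdo*.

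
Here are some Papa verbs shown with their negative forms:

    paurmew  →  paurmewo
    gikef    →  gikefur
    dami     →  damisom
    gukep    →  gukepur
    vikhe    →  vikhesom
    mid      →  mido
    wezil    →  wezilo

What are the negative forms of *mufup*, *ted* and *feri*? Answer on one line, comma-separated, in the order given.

Looking at the final sound of each stem: -ur when the stem ends in a voiceless consonant (*gikef*, *gukep*); -o when the stem ends in a voiced consonant (*paurmew*, *mid*, *wezil*); -som when the stem ends in a vowel (*dami*, *vikhe*).
Since the final sound of *mufup* is /p/ (a voiceless consonant), it takes -ur, giving *mufupur*.
The final sound of *ted* is /d/, which is a voiced consonant, so the suffix is -o, giving *tedo*.
*feri*: final sound = /i/, a vowel → -som → *ferisom*.

mufupur, tedo, ferisom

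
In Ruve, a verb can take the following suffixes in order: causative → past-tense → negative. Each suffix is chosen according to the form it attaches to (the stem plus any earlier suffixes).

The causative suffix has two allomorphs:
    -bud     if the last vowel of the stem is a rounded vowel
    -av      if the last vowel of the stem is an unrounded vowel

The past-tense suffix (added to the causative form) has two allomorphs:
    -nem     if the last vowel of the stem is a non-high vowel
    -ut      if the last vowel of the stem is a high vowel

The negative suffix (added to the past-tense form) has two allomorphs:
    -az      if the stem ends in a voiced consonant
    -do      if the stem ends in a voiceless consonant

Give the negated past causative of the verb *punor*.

punorbudutdo

Since the last vowel of *punor* is /o/ (a rounded vowel), it takes -bud, giving *punorbud*.
The last vowel of the causative form *punorbud* is /u/, which is a high vowel, so the past-tense suffix is -ut, giving *punorbudut*.
The past-tense form *punorbudut*: final consonant = /t/, voiceless → -do → *punorbudutdo*.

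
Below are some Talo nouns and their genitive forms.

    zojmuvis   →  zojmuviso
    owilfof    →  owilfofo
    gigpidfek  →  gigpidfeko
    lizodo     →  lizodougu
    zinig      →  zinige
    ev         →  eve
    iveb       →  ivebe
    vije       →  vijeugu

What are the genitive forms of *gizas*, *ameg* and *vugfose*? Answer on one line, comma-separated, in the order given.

The suffix is conditioned by the final sound: -o when the stem ends in a voiceless consonant (*zojmuvis*, *owilfof*, *gigpidfek*); -e when the stem ends in a voiced consonant (*zinig*, *ev*, *iveb*); -ugu when the stem ends in a vowel (*lizodo*, *vije*).
Since the final sound of *gizas* is /s/ (a voiceless consonant), it takes -o, giving *gizaso*.
*ameg* — final sound /g/ (a voiced consonant) → -e → *amege*.
*vugfose*: final sound = /e/, a vowel → -ugu → *vugfoseugu*.

gizaso, amege, vugfoseugu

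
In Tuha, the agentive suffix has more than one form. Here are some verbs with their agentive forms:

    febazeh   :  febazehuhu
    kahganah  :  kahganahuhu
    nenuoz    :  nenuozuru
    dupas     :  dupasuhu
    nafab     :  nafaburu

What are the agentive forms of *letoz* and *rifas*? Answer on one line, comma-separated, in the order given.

letozuru, rifasuhu

The suffix is conditioned by the final consonant: -uhu when the stem ends in a voiceless consonant (*febazeh*, *kahganah*, *dupas*); -uru when the stem ends in a voiced consonant (*nenuoz*, *nafab*).
*letoz* — final consonant /z/ (voiced) → -uru → *letozuru*.
The final consonant of *rifas* is /s/, which is voiceless, so the suffix is -uhu, giving *rifasuhu*.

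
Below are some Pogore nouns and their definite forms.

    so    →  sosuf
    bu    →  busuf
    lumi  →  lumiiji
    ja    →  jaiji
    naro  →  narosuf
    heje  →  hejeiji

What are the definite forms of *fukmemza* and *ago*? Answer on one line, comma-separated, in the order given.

The suffix is conditioned by the last vowel: -suf when the last vowel of the stem is a rounded vowel (*so*, *bu*, *naro*); -iji when the last vowel of the stem is an unrounded vowel (*lumi*, *ja*, *heje*).
*fukmemza*: last vowel = /a/, an unrounded vowel → -iji → *fukmemzaiji*.
The last vowel of *ago* is /o/, which is a rounded vowel, so the suffix is -suf, giving *agosuf*.

fukmemzaiji, agosuf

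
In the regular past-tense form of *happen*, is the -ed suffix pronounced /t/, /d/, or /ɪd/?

/d/

The stem *happen* ends in a voiced sound other than /d/.
The -ed suffix is realized as /ɪd/ after /t, d/; as /t/ after other voiceless consonants; and as /d/ after other voiced sounds.
So -ed on *happen* is pronounced /d/.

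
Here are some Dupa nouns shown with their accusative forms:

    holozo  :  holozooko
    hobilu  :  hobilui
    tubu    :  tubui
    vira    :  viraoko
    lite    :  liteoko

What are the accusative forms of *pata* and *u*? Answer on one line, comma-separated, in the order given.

The pattern is height harmony: -i when the last vowel of the stem is a high vowel (*hobilu*, *tubu*); -oko when the last vowel of the stem is a non-high vowel (*holozo*, *vira*, *lite*).
The last vowel of *pata* is /a/, which is a non-high vowel, so the suffix is -oko, giving *pataoko*.
The last vowel of *u* is /u/, which is a high vowel, so the suffix is -i, giving *ui*.

pataoko, ui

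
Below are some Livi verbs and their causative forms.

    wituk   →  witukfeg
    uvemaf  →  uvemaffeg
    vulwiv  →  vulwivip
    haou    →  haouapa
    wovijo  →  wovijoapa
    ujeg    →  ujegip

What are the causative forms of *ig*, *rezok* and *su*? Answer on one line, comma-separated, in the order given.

igip, rezokfeg, suapa

The pattern is voicing of the final sound: -feg when the stem ends in a voiceless consonant (*wituk*, *uvemaf*); -ip when the stem ends in a voiced consonant (*vulwiv*, *ujeg*); -apa when the stem ends in a vowel (*haou*, *wovijo*).
Since the final sound of *ig* is /g/ (a voiced consonant), it takes -ip, giving *igip*.
*rezok*: final sound = /k/, a voiceless consonant → -feg → *rezokfeg*.
*su*: final sound = /u/, a vowel → -apa → *suapa*.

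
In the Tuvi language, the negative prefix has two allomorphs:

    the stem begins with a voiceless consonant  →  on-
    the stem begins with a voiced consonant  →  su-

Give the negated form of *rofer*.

The first consonant of *rofer* is /r/, which is voiced, so the prefix is su-, giving *surofer*.

surofer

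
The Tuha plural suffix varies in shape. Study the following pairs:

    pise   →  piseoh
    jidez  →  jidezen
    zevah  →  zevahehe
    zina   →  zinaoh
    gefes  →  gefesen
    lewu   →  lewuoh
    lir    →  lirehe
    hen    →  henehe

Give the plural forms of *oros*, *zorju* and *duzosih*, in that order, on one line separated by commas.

orosen, zorjuoh, duzosihehe

The alternation tracks the final sound of the stem — -en when the stem ends in a sibilant (*jidez*, *gefes*); -ehe when the stem ends in a non-sibilant consonant (*zevah*, *lir*, *hen*); -oh when the stem ends in a vowel (*pise*, *zina*, *lewu*).
*oros* — final sound /s/ (a sibilant) → -en → *orosen*.
Since the final sound of *zorju* is /u/ (a vowel), it takes -oh, giving *zorjuoh*.
*duzosih* — final sound /h/ (a non-sibilant consonant) → -ehe → *duzosihehe*.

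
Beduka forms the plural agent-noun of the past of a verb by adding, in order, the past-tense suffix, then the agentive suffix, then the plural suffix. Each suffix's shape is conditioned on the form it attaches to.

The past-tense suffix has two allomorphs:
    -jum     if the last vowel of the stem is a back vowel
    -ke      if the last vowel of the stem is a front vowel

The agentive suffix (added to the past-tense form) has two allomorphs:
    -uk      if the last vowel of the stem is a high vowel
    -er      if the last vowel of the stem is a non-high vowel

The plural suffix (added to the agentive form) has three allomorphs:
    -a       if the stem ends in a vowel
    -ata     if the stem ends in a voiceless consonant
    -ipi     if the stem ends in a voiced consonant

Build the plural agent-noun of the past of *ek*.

The last vowel of *ek* is /e/, which is a front vowel, so the past-tense suffix is -ke, giving *ekke*.
The past-tense form *ekke* — last vowel /e/ (a non-high vowel) → -er → *ekkeer*.
The final sound of the agentive form *ekkeer* is /r/, which is a voiced consonant, so the plural suffix is -ipi, giving *ekkeeripi*.

ekkeeripi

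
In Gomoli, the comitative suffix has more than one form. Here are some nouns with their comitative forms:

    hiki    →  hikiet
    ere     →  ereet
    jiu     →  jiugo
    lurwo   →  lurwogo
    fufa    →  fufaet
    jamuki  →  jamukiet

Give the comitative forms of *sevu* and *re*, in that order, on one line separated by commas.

Looking at the last vowel of each stem: -go when the last vowel of the stem is a rounded vowel (*jiu*, *lurwo*); -et when the last vowel of the stem is an unrounded vowel (*hiki*, *ere*, *fufa*, *jamuki*).
*sevu* — last vowel /u/ (a rounded vowel) → -go → *sevugo*.
*re*: last vowel = /e/, an unrounded vowel → -et → *reet*.

sevugo, reet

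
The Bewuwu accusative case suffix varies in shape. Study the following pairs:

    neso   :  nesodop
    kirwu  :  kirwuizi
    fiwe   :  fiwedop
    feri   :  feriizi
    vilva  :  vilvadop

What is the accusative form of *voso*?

vosodop

The alternation tracks the last vowel of the stem — -izi when the last vowel of the stem is a high vowel (*kirwu*, *feri*); -dop when the last vowel of the stem is a non-high vowel (*neso*, *fiwe*, *vilva*).
*voso*: last vowel = /o/, a non-high vowel → -dop → *vosodop*.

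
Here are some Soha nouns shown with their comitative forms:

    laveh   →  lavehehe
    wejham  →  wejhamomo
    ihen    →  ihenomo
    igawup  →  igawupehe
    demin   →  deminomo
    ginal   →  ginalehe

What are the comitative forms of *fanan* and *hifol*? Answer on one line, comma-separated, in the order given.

fananomo, hifolehe

The pattern is nasality of the final consonant: -omo when the stem ends in a nasal (*wejham*, *ihen*, *demin*); -ehe when the stem ends in a non-nasal consonant (*laveh*, *igawup*, *ginal*).
*fanan* — final consonant /n/ (a nasal) → -omo → *fananomo*.
*hifol*: final consonant = /l/, non-nasal → -ehe → *hifolehe*.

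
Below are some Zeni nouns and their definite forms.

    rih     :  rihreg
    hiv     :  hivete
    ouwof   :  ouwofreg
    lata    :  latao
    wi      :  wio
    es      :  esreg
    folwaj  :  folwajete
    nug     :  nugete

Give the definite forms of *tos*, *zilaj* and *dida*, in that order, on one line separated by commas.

The suffix is conditioned by the final sound: -reg when the stem ends in a voiceless consonant (*rih*, *ouwof*, *es*); -ete when the stem ends in a voiced consonant (*hiv*, *folwaj*, *nug*); -o when the stem ends in a vowel (*lata*, *wi*).
*tos*: final sound = /s/, a voiceless consonant → -reg → *tosreg*.
The final sound of *zilaj* is /j/, which is a voiced consonant, so the suffix is -ete, giving *zilajete*.
Since the final sound of *dida* is /a/ (a vowel), it takes -o, giving *didao*.

tosreg, zilajete, didao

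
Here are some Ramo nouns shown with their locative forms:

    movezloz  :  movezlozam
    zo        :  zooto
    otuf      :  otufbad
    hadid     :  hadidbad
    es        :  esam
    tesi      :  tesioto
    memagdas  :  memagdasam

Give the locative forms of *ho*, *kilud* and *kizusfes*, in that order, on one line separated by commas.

hooto, kiludbad, kizusfesam

The pattern is sibilance of the final sound: -am when the stem ends in a sibilant (*movezloz*, *es*, *memagdas*); -bad when the stem ends in a non-sibilant consonant (*otuf*, *hadid*); -oto when the stem ends in a vowel (*zo*, *tesi*).
The final sound of *ho* is /o/, which is a vowel, so the suffix is -oto, giving *hooto*.
Since the final sound of *kilud* is /d/ (a non-sibilant consonant), it takes -bad, giving *kiludbad*.
The final sound of *kizusfes* is /s/, which is a sibilant, so the suffix is -am, giving *kizusfesam*.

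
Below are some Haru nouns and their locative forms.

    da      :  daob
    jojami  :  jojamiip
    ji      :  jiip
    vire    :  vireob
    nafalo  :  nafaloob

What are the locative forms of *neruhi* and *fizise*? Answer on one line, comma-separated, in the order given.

The alternation tracks the last vowel of the stem — -ip when the last vowel of the stem is a high vowel (*jojami*, *ji*); -ob when the last vowel of the stem is a non-high vowel (*da*, *vire*, *nafalo*).
The last vowel of *neruhi* is /i/, which is a high vowel, so the suffix is -ip, giving *neruhiip*.
*fizise*: last vowel = /e/, a non-high vowel → -ob → *fiziseob*.

neruhiip, fiziseob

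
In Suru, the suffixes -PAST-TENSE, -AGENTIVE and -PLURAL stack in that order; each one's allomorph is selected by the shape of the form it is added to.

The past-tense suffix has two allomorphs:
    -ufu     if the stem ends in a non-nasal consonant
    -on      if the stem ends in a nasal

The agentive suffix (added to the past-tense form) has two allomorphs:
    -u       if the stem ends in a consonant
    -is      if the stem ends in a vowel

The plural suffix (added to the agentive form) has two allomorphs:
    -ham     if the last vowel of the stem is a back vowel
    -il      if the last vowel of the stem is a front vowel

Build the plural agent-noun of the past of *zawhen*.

zawhenonuham

The final consonant of *zawhen* is /n/, which is a nasal, so the past-tense suffix is -on, giving *zawhenon*.
The past-tense form *zawhenon*: final sound = /n/, a consonant → -u → *zawhenonu*.
The agentive form *zawhenonu* — last vowel /u/ (a back vowel) → -ham → *zawhenonuham*.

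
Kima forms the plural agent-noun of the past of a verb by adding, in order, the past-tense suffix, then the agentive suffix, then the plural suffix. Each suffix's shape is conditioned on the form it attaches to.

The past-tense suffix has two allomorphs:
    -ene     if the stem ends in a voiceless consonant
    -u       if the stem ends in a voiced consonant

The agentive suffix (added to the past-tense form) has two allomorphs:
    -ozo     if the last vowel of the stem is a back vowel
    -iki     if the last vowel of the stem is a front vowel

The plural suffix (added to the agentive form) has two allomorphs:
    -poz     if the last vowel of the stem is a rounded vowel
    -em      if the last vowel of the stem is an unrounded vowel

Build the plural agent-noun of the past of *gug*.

guguozopoz

The final consonant of *gug* is /g/, which is voiced, so the past-tense suffix is -u, giving *gugu*.
The past-tense form *gugu* — last vowel /u/ (a back vowel) → -ozo → *guguozo*.
The agentive form *guguozo* — last vowel /o/ (a rounded vowel) → -poz → *guguozopoz*.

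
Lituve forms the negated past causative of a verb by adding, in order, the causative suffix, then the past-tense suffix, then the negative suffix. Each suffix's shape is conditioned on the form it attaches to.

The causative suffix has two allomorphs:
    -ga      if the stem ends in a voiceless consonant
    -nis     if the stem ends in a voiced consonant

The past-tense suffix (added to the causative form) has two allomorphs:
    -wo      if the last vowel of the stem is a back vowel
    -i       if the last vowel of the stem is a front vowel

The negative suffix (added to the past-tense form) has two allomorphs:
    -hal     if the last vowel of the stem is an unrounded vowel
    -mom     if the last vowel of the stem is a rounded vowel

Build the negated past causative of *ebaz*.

*ebaz*: final consonant = /z/, voiced → -nis → *ebaznis*.
The causative form *ebaznis*: last vowel = /i/, a front vowel → -i → *ebaznisi*.
The past-tense form *ebaznisi*: last vowel = /i/, an unrounded vowel → -hal → *ebaznisihal*.

ebaznisihal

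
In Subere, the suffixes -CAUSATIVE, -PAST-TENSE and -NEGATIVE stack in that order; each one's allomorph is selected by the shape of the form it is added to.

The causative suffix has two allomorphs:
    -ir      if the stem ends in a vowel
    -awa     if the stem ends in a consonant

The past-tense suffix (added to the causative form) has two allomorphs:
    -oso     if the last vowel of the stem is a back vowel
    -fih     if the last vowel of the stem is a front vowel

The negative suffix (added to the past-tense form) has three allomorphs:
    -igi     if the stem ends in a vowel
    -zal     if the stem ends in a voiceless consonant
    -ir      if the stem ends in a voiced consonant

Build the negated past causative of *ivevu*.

*ivevu*: final sound = /u/, a vowel → -ir → *ivevuir*.
Since the last vowel of the causative form *ivevuir* is /i/ (a front vowel), it takes -fih, giving *ivevuirfih*.
The past-tense form *ivevuirfih*: final sound = /h/, a voiceless consonant → -zal → *ivevuirfihzal*.

ivevuirfihzal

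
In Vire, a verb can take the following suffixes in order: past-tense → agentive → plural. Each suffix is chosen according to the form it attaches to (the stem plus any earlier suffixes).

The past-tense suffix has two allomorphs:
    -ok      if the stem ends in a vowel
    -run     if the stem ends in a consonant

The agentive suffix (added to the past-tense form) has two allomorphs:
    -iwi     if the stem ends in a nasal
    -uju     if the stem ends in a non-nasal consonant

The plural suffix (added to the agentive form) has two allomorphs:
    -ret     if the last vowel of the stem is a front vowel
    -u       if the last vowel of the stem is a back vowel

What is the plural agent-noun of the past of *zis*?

*zis*: final sound = /s/, a consonant → -run → *zisrun*.
The past-tense form *zisrun*: final consonant = /n/, a nasal → -iwi → *zisruniwi*.
The agentive form *zisruniwi*: last vowel = /i/, a front vowel → -ret → *zisruniwiret*.

zisruniwiret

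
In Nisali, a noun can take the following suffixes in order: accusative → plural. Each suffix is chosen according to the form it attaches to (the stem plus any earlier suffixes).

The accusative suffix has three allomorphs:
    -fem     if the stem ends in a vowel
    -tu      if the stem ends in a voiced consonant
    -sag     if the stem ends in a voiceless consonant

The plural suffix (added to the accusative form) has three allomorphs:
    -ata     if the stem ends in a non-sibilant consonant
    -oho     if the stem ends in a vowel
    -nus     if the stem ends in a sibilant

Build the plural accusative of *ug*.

Since the final sound of *ug* is /g/ (a voiced consonant), it takes -tu, giving *ugtu*.
The accusative form *ugtu*: final sound = /u/, a vowel → -oho → *ugtuoho*.

ugtuoho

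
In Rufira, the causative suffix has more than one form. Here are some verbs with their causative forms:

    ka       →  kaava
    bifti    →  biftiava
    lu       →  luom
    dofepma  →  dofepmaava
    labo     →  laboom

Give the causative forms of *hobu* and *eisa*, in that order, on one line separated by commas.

hobuom, eisaava

Looking at the last vowel of each stem: -om when the last vowel of the stem is a rounded vowel (*lu*, *labo*); -ava when the last vowel of the stem is an unrounded vowel (*ka*, *bifti*, *dofepma*).
The last vowel of *hobu* is /u/, which is a rounded vowel, so the suffix is -om, giving *hobuom*.
*eisa*: last vowel = /a/, an unrounded vowel → -ava → *eisaava*.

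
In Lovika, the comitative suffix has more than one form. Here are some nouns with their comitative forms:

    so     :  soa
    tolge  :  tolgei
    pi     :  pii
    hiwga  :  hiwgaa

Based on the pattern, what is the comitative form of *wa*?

waa

Looking at the last vowel of each stem: -i when the last vowel of the stem is a front vowel (*tolge*, *pi*); -a when the last vowel of the stem is a back vowel (*so*, *hiwga*).
*wa* — last vowel /a/ (a back vowel) → -a → *waa*.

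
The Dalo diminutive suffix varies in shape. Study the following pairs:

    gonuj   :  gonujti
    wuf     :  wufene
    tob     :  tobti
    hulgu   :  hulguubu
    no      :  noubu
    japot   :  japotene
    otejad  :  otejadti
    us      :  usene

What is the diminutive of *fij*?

fijti

Looking at the final sound of each stem: -ene when the stem ends in a voiceless consonant (*wuf*, *japot*, *us*); -ti when the stem ends in a voiced consonant (*gonuj*, *tob*, *otejad*); -ubu when the stem ends in a vowel (*hulgu*, *no*).
Since the final sound of *fij* is /j/ (a voiced consonant), it takes -ti, giving *fijti*.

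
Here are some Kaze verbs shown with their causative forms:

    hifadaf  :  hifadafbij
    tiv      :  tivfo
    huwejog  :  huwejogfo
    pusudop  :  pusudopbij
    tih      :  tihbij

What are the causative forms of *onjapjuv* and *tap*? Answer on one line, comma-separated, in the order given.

The suffix is conditioned by the final consonant: -bij when the stem ends in a voiceless consonant (*hifadaf*, *pusudop*, *tih*); -fo when the stem ends in a voiced consonant (*tiv*, *huwejog*).
*onjapjuv* — final consonant /v/ (voiced) → -fo → *onjapjuvfo*.
*tap* — final consonant /p/ (voiceless) → -bij → *tapbij*.

onjapjuvfo, tapbij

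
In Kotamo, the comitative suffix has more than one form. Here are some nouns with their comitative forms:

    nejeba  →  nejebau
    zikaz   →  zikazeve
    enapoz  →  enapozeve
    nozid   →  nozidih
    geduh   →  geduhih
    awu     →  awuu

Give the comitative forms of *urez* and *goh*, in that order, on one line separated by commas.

urezeve, gohih

Looking at the final sound of each stem: -eve when the stem ends in a sibilant (*zikaz*, *enapoz*); -ih when the stem ends in a non-sibilant consonant (*nozid*, *geduh*); -u when the stem ends in a vowel (*nejeba*, *awu*).
*urez* — final sound /z/ (a sibilant) → -eve → *urezeve*.
*goh*: final sound = /h/, a non-sibilant consonant → -ih → *gohih*.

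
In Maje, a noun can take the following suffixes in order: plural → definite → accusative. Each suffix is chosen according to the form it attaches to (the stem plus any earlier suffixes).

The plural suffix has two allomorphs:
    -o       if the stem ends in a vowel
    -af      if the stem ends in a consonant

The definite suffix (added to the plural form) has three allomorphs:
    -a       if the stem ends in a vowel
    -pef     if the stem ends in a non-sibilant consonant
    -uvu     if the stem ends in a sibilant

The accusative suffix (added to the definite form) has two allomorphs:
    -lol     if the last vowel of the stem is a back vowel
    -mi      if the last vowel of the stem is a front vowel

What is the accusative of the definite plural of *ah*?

*ah*: final sound = /h/, a consonant → -af → *ahaf*.
The plural form *ahaf*: final sound = /f/, a non-sibilant consonant → -pef → *ahafpef*.
The last vowel of the definite form *ahafpef* is /e/, which is a front vowel, so the accusative suffix is -mi, giving *ahafpefmi*.

ahafpefmi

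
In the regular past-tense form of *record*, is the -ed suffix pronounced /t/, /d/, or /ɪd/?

The stem *record* ends in /t/ or /d/.
The -ed suffix is realized as /ɪd/ after /t, d/; as /t/ after other voiceless consonants; and as /d/ after other voiced sounds.
So -ed on *record* is pronounced /ɪd/.

/ɪd/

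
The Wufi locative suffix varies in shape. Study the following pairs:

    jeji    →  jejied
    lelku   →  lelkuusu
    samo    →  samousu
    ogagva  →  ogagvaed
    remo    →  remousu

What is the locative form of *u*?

uusu

The pattern is rounding harmony: -usu when the last vowel of the stem is a rounded vowel (*lelku*, *samo*, *remo*); -ed when the last vowel of the stem is an unrounded vowel (*jeji*, *ogagva*).
The last vowel of *u* is /u/, which is a rounded vowel, so the suffix is -usu, giving *uusu*.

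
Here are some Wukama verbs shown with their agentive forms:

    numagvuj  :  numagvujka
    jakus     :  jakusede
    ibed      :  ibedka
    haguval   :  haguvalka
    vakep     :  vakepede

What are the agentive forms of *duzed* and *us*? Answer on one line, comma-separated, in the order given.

Looking at the final consonant of each stem: -ede when the stem ends in a voiceless consonant (*jakus*, *vakep*); -ka when the stem ends in a voiced consonant (*numagvuj*, *ibed*, *haguval*).
Since the final consonant of *duzed* is /d/ (voiced), it takes -ka, giving *duzedka*.
*us* — final consonant /s/ (voiceless) → -ede → *usede*.

duzedka, usede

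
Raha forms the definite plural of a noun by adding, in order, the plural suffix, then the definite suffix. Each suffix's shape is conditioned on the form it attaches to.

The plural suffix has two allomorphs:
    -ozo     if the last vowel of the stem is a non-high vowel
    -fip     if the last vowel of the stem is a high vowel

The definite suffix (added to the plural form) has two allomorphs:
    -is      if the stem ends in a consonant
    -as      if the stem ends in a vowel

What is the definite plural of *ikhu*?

*ikhu*: last vowel = /u/, a high vowel → -fip → *ikhufip*.
Since the final sound of the plural form *ikhufip* is /p/ (a consonant), it takes -is, giving *ikhufipis*.

ikhufipis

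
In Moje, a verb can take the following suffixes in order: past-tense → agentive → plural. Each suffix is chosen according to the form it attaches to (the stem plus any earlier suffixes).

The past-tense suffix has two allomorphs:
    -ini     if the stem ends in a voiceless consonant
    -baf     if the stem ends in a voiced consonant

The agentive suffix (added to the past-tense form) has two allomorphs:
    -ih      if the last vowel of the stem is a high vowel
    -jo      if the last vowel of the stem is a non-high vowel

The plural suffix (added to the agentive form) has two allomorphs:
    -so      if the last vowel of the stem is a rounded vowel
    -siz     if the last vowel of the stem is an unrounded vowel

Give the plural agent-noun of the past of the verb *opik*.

*opik*: final consonant = /k/, voiceless → -ini → *opikini*.
The past-tense form *opikini*: last vowel = /i/, a high vowel → -ih → *opikiniih*.
Since the last vowel of the agentive form *opikiniih* is /i/ (an unrounded vowel), it takes -siz, giving *opikiniihsiz*.

opikiniihsiz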